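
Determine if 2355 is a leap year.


No

Rules: divisible by 4 AND (not by 100 OR by 400)
2355 ÷ 4 = 588 remainder 3 → not divisible by 4
Not divisible by 4 → not a leap year


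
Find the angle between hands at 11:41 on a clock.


Hour hand = 11×30 + 41×0.5 = 350.5°
Minute hand = 41×6 = 246°
Difference = |350.5 - 246| = 104.5°

104.5°


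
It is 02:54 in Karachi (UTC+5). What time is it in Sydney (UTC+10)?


07:54

Time difference = UTC+10 - UTC+5 = +5 hours
New hour = (2 + 5) mod 24
= 7 mod 24 = 7
Minutes unchanged → 07:54


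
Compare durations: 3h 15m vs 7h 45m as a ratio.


Duration 1: 195 minutes
Duration 2: 465 minutes
Ratio = 195:465
GCD = 15
Simplified = 13:31
As a decimal: 13/31 ≈ 0.42

13:31 (0.42)


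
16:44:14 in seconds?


60254 seconds

Hours: 16 × 3600 = 57600
Minutes: 44 × 60 = 2640
Seconds: 14
Total = 57600 + 2640 + 14 = 60254


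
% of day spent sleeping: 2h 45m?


11.5%

Time: 165 minutes
Day: 1440 minutes
Percentage = (165/1440) × 100 ≈ 11.5%


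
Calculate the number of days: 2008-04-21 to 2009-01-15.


269 days

From April 21, 2008 to January 15, 2009
Rest of April 2008: 30 - 21 = 9
Full months: May 31, June 30, July 31, August 31, September 30, October 31, November 30, December 31
Days into January 2009: 15
Total = 9 + 31 + 30 + 31 + 31 + 30 + 31 + 30 + 31 + 15 = 269 days


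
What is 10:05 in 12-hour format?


Hour: 10
10 < 12 → AM

10:05 AM


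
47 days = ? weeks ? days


Weeks: 47 ÷ 7 = 6 remainder 5

6 weeks 5 days


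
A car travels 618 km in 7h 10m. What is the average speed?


86.2 km/h

Distance: 618 km
Time: 7h 10m = 430 min = 430/60 = 43/6 hours
Speed = 618 ÷ (43/6) = 618 × 6 / 43 = 3708/43 ≈ 86.2 km/h


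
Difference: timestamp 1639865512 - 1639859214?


Difference = 1639865512 - 1639859214 = 6298 seconds
In hours: 6298 / 3600 ≈ 1.7
In days: 6298 / 86400 ≈ 0.07

6298 seconds (1.7 hours / 0.07 days)


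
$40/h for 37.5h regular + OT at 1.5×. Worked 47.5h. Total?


$2100.00

Regular: 37.5h × $40 = $1500.00
Overtime: 47.5 - 37.5 = 10.0h
OT pay: 10.0h × $40 × 1.5 = $600.00
Total = $1500.00 + $600.00 = $2100.00


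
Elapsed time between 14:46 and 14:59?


0h 13m

End time in minutes: 14×60 + 59 = 899
Start time in minutes: 14×60 + 46 = 886
Difference = 899 - 886 = 13 minutes
= 0 hours 13 minutes


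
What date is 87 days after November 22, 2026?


Start: November 22, 2026
Add 87 days
November 22 → December 1: 30 - 22 + 1 = 9 days (87 - 9 = 78 left)
December 1 → January 1: 31 - 1 + 1 = 31 days (78 - 31 = 47 left)
January 1 → February 1: 31 - 1 + 1 = 31 days (47 - 31 = 16 left)
February 1 + 16 = February 17, 2027

February 17, 2027


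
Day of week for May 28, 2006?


Sunday

Zeller's congruence:
q=28, m=5, k=6, j=20
h = (28 + ⌊13×6/5⌋ + 6 + ⌊6/4⌋ + ⌊20/4⌋ - 2×20) mod 7
= (28 + 15 + 6 + 1 + 5 - 40) mod 7
= 15 mod 7 = 1
h=1 → Sunday


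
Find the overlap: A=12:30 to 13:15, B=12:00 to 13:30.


Meeting A: 750-795 (in minutes from midnight)
Meeting B: 720-810
Overlap start = max(750, 720) = 750
Overlap end = min(795, 810) = 795
Overlap = max(0, 795 - 750) = 45 min

45 minutes


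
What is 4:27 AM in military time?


04:27

Input: 4:27 AM
AM hour stays: 4


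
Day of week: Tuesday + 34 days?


Monday

Start: Tuesday (index 1)
(1 + 34) mod 7
= 35 mod 7
= 0
Index 0 → Monday


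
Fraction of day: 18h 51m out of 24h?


Total minutes: 18×60 + 51 = 1131
Day = 24×60 = 1440 minutes
Fraction = 1131/1440 ≈ 0.7854
As a percentage: 1131/1440 × 100 ≈ 78.54%

0.7854 (78.54%)


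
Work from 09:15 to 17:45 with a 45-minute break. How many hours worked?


7h 45m (465 minutes)

Total time = (17×60+45) - (9×60+15)
= 1065 - 555 = 510 min
Minus break: 510 - 45 = 465 min
= 7h 45m


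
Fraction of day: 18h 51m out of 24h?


0.7854 (78.54%)

Total minutes: 18×60 + 51 = 1131
Day = 24×60 = 1440 minutes
Fraction = 1131/1440 ≈ 0.7854
As a percentage: 1131/1440 × 100 ≈ 78.54%


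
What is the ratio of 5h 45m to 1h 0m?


Duration 1: 345 minutes
Duration 2: 60 minutes
Ratio = 345:60
GCD = 15
Simplified = 23:4
As a decimal: 23/4 = 5.75

23:4 (5.75)


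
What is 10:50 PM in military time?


Input: 10:50 PM
PM: 10 + 12 = 22

22:50


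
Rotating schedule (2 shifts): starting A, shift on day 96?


Shifts: A, B
Start: A (index 0)
Day 96: (0 + 96 - 1) mod 2
= 95 mod 2
= 1
Index 1 → shift B

Shift B


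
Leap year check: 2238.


Rules: divisible by 4 AND (not by 100 OR by 400)
2238 ÷ 4 = 559 remainder 2 → not divisible by 4
Not divisible by 4 → not a leap year

No


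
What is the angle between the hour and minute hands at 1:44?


148.0°

Hour hand = 1×30 + 44×0.5 = 52.0°
Minute hand = 44×6 = 264°
Difference = |52.0 - 264| = 212.0°
Since > 180°: 360 - 212.0 = 148.0°


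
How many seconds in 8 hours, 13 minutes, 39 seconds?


Hours: 8 × 3600 = 28800
Minutes: 13 × 60 = 780
Seconds: 39
Total = 28800 + 780 + 39 = 29619

29619 seconds


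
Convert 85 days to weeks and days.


Weeks: 85 ÷ 7 = 12 remainder 1

12 weeks 1 days


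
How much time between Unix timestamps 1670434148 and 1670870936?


436788 seconds (121.3 hours / 5.06 days)

Difference = 1670870936 - 1670434148 = 436788 seconds
In hours: 436788 / 3600 ≈ 121.3
In days: 436788 / 86400 ≈ 5.06


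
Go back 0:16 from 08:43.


08:27

Start: 523 minutes from midnight
Subtract: 16 minutes
Remaining: 523 - 16 = 507
Hours: 8, Minutes: 27


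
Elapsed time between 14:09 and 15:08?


End time in minutes: 15×60 + 8 = 908
Start time in minutes: 14×60 + 9 = 849
Difference = 908 - 849 = 59 minutes
= 0 hours 59 minutes

0h 59m


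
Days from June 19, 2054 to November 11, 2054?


145 days

From June 19, 2054 to November 11, 2054
Rest of June 2054: 30 - 19 = 11
Full months: July 31, August 31, September 30, October 31
Days into November 2054: 11
Total = 11 + 31 + 31 + 30 + 31 + 11 = 145 days


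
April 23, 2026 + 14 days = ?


May 7, 2026

Start: April 23, 2026
Add 14 days
April 23 → May 1: 30 - 23 + 1 = 8 days (14 - 8 = 6 left)
May 1 + 6 = May 7, 2026


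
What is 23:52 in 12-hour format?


Hour: 23
23 - 12 = 11 → PM

11:52 PM


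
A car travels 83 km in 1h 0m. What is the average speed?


83.0 km/h

Distance: 83 km
Time: 1 hours
Speed = 83 / 1 = 83.0 km/h


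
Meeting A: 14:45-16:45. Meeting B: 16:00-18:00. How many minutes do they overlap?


45 minutes

Meeting A: 885-1005 (in minutes from midnight)
Meeting B: 960-1080
Overlap start = max(885, 960) = 960
Overlap end = min(1005, 1080) = 1005
Overlap = max(0, 1005 - 960) = 45 min


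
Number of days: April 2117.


Month: April (month 4)
April has 30 days

30 days


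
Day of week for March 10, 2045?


Zeller's congruence:
q=10, m=3, k=45, j=20
h = (10 + ⌊13×4/5⌋ + 45 + ⌊45/4⌋ + ⌊20/4⌋ - 2×20) mod 7
= (10 + 10 + 45 + 11 + 5 - 40) mod 7
= 41 mod 7 = 6
h=6 → Friday

Friday


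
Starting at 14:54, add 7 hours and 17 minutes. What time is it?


Start: 894 minutes from midnight
Add: 437 minutes
Total: 1331 minutes
Hours: 1331 ÷ 60 = 22 remainder 11

22:11


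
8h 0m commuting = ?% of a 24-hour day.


33.3%

Time: 480 minutes
Day: 1440 minutes
Percentage = (480/1440) × 100 ≈ 33.3%


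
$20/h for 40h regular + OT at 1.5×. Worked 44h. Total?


Regular: 40h × $20 = $800.00
Overtime: 44 - 40 = 4h
OT pay: 4h × $20 × 1.5 = $120.00
Total = $800.00 + $120.00 = $920.00

$920.00


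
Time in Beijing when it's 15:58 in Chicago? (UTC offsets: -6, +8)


Time difference = UTC+8 - UTC-6 = +14 hours
New hour = (15 + 14) mod 24
= 29 mod 24 = 5
Minutes unchanged → 05:58; 29 ≥ 24 → next day

05:58 (next day)


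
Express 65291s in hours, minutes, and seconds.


18h 8m 11s

Hours: 65291 ÷ 3600 = 18 remainder 491
Minutes: 491 ÷ 60 = 8 remainder 11
Seconds: 11


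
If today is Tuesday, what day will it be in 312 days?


Start: Tuesday (index 1)
(1 + 312) mod 7
= 313 mod 7
= 5
Index 5 → Saturday

Saturday


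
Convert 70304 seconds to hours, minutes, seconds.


Hours: 70304 ÷ 3600 = 19 remainder 1904
Minutes: 1904 ÷ 60 = 31 remainder 44
Seconds: 44

19h 31m 44s


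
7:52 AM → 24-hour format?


Input: 7:52 AM
AM hour stays: 7

07:52


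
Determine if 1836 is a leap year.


Yes

Rules: divisible by 4 AND (not by 100 OR by 400)
1836 ÷ 4 = 459 exactly → divisible by 4
1836 ÷ 100 = 18 remainder 36 → not divisible by 100
Divisible by 4 but not by 100 → leap year


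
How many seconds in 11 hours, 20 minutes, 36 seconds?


40836 seconds

Hours: 11 × 3600 = 39600
Minutes: 20 × 60 = 1200
Seconds: 36
Total = 39600 + 1200 + 36 = 40836


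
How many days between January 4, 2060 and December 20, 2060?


351 days

From January 4, 2060 to December 20, 2060
Rest of January 2060: 31 - 4 = 27
Full months: February 2060 29, March 31, April 30, May 31, June 30, July 31, August 31, September 30, October 31, November 30
Days into December 2060: 20
Total = 27 + 29 + 31 + 30 + 31 + 30 + 31 + 31 + 30 + 31 + 30 + 20 = 351 days


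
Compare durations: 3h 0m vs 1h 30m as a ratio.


Duration 1: 180 minutes
Duration 2: 90 minutes
Ratio = 180:90
GCD = 90
Simplified = 2:1
As a decimal: 2/1 = 2.00

2:1 (2.00)


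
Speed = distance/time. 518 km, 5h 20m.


97.1 km/h

Distance: 518 km
Time: 5h 20m = 320 min = 320/60 = 16/3 hours
Speed = 518 ÷ (16/3) = 518 × 3 / 16 = 1554/16 ≈ 97.1 km/h


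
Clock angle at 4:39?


Hour hand = 4×30 + 39×0.5 = 139.5°
Minute hand = 39×6 = 234°
Difference = |139.5 - 234| = 94.5°

94.5°


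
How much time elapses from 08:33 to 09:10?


0h 37m

End time in minutes: 9×60 + 10 = 550
Start time in minutes: 8×60 + 33 = 513
Difference = 550 - 513 = 37 minutes
= 0 hours 37 minutes


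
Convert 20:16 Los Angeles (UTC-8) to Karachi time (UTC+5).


Time difference = UTC+5 - UTC-8 = +13 hours
New hour = (20 + 13) mod 24
= 33 mod 24 = 9
Minutes unchanged → 09:16; 33 ≥ 24 → next day

09:16 (next day)


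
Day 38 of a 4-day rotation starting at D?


Shift A

Shifts: A, B, C, D
Start: D (index 3)
Day 38: (3 + 38 - 1) mod 4
= 40 mod 4
= 0
Index 0 → shift A


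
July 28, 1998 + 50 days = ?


September 16, 1998

Start: July 28, 1998
Add 50 days
July 28 → August 1: 31 - 28 + 1 = 4 days (50 - 4 = 46 left)
August 1 → September 1: 31 - 1 + 1 = 31 days (46 - 31 = 15 left)
September 1 + 15 = September 16, 1998


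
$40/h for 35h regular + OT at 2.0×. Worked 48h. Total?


Regular: 35h × $40 = $1400.00
Overtime: 48 - 35 = 13h
OT pay: 13h × $40 × 2.0 = $1040.00
Total = $1400.00 + $1040.00 = $2440.00

$2440.00


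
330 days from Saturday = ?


Start: Saturday (index 5)
(5 + 330) mod 7
= 335 mod 7
= 6
Index 6 → Sunday

Sunday


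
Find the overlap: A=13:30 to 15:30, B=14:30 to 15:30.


Meeting A: 810-930 (in minutes from midnight)
Meeting B: 870-930
Overlap start = max(810, 870) = 870
Overlap end = min(930, 930) = 930
Overlap = max(0, 930 - 870) = 60 min

60 minutes


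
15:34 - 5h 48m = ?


09:46

Start: 934 minutes from midnight
Subtract: 348 minutes
Remaining: 934 - 348 = 586
Hours: 9, Minutes: 46


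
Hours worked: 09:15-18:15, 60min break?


Total time = (18×60+15) - (9×60+15)
= 1095 - 555 = 540 min
Minus break: 540 - 60 = 480 min
= 8h 0m

8h 0m (480 minutes)


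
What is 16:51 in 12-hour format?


4:51 PM

Hour: 16
16 - 12 = 4 → PM


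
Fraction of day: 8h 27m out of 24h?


0.3521 (35.21%)

Total minutes: 8×60 + 27 = 507
Day = 24×60 = 1440 minutes
Fraction = 507/1440 ≈ 0.3521
As a percentage: 507/1440 × 100 ≈ 35.21%


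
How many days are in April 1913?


Month: April (month 4)
April has 30 days

30 days


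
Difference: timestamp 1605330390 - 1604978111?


Difference = 1605330390 - 1604978111 = 352279 seconds
In hours: 352279 / 3600 ≈ 97.9
In days: 352279 / 86400 ≈ 4.08

352279 seconds (97.9 hours / 4.08 days)


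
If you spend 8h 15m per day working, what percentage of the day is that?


34.4%

Time: 495 minutes
Day: 1440 minutes
Percentage = (495/1440) × 100 ≈ 34.4%


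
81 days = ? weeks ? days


Weeks: 81 ÷ 7 = 11 remainder 4

11 weeks 4 days


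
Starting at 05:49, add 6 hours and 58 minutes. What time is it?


12:47

Start: 349 minutes from midnight
Add: 418 minutes
Total: 767 minutes
Hours: 767 ÷ 60 = 12 remainder 47


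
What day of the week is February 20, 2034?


Monday

Zeller's congruence:
q=20, m=14, k=33, j=20
h = (20 + ⌊13×15/5⌋ + 33 + ⌊33/4⌋ + ⌊20/4⌋ - 2×20) mod 7
= (20 + 39 + 33 + 8 + 5 - 40) mod 7
= 65 mod 7 = 2
h=2 → Monday


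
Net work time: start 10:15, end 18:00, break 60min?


Total time = (18×60+0) - (10×60+15)
= 1080 - 615 = 465 min
Minus break: 465 - 60 = 405 min
= 6h 45m

6h 45m (405 minutes)


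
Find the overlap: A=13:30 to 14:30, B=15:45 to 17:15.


Meeting A: 810-870 (in minutes from midnight)
Meeting B: 945-1035
Overlap start = max(810, 945) = 945
Overlap end = min(870, 1035) = 870
Overlap = max(0, 870 - 945) = 0 min

0 minutes


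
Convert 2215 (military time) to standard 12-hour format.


10:15 PM

Hour: 22
22 - 12 = 10 → PM


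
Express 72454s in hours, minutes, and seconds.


20h 7m 34s

Hours: 72454 ÷ 3600 = 20 remainder 454
Minutes: 454 ÷ 60 = 7 remainder 34
Seconds: 34


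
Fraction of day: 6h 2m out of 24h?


0.2514 (25.14%)

Total minutes: 6×60 + 2 = 362
Day = 24×60 = 1440 minutes
Fraction = 362/1440 ≈ 0.2514
As a percentage: 362/1440 × 100 ≈ 25.14%


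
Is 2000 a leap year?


Rules: divisible by 4 AND (not by 100 OR by 400)
2000 ÷ 4 = 500 exactly → divisible by 4
2000 ÷ 100 = 20 exactly → divisible by 100
2000 ÷ 400 = 5 exactly → divisible by 400
Divisible by 400 → leap year

Yes


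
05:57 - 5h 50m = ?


00:07

Start: 357 minutes from midnight
Subtract: 350 minutes
Remaining: 357 - 350 = 7
Hours: 0, Minutes: 7


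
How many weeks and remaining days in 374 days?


Weeks: 374 ÷ 7 = 53 remainder 3

53 weeks 3 days


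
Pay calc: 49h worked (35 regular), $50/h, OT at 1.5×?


Regular: 35h × $50 = $1750.00
Overtime: 49 - 35 = 14h
OT pay: 14h × $50 × 1.5 = $1050.00
Total = $1750.00 + $1050.00 = $2800.00

$2800.00


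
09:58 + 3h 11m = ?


13:09

Start: 598 minutes from midnight
Add: 191 minutes
Total: 789 minutes
Hours: 789 ÷ 60 = 13 remainder 9


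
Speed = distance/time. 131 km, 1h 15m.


104.8 km/h

Distance: 131 km
Time: 1h 15m = 75 min = 75/60 = 5/4 hours
Speed = 131 ÷ (5/4) = 131 × 4 / 5 = 524/5 = 104.8 km/h


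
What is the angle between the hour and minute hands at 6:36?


18.0°

Hour hand = 6×30 + 36×0.5 = 198.0°
Minute hand = 36×6 = 216°
Difference = |198.0 - 216| = 18.0°


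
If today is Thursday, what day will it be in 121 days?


Start: Thursday (index 3)
(3 + 121) mod 7
= 124 mod 7
= 5
Index 5 → Saturday

Saturday


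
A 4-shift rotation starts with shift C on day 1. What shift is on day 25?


Shifts: A, B, C, D
Start: C (index 2)
Day 25: (2 + 25 - 1) mod 4
= 26 mod 4
= 2
Index 2 → shift C

Shift C


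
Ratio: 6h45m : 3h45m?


Duration 1: 405 minutes
Duration 2: 225 minutes
Ratio = 405:225
GCD = 45
Simplified = 9:5
As a decimal: 9/5 = 1.80

9:5 (1.80)


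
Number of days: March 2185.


31 days

Month: March (month 3)
March has 31 days


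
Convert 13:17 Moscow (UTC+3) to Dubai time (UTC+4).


14:17

Time difference = UTC+4 - UTC+3 = +1 hours
New hour = (13 + 1) mod 24
= 14 mod 24 = 14
Minutes unchanged → 14:17


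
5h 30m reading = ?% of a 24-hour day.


Time: 330 minutes
Day: 1440 minutes
Percentage = (330/1440) × 100 ≈ 22.9%

22.9%


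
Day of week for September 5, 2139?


Zeller's congruence:
q=5, m=9, k=39, j=21
h = (5 + ⌊13×10/5⌋ + 39 + ⌊39/4⌋ + ⌊21/4⌋ - 2×21) mod 7
= (5 + 26 + 39 + 9 + 5 - 42) mod 7
= 42 mod 7 = 0
h=0 → Saturday

Saturday


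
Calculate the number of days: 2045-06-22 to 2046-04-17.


From June 22, 2045 to April 17, 2046
Rest of June 2045: 30 - 22 = 8
Full months: July 31, August 31, September 30, October 31, November 30, December 31, January 31, February 2046 28, March 31
Days into April 2046: 17
Total = 8 + 31 + 31 + 30 + 31 + 30 + 31 + 31 + 28 + 31 + 17 = 299 days

299 days


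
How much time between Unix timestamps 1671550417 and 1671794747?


Difference = 1671794747 - 1671550417 = 244330 seconds
In hours: 244330 / 3600 ≈ 67.9
In days: 244330 / 86400 ≈ 2.83

244330 seconds (67.9 hours / 2.83 days)


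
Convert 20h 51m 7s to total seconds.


75067 seconds

Hours: 20 × 3600 = 72000
Minutes: 51 × 60 = 3060
Seconds: 7
Total = 72000 + 3060 + 7 = 75067


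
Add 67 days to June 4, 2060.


August 10, 2060

Start: June 4, 2060
Add 67 days
June 4 → July 1: 30 - 4 + 1 = 27 days (67 - 27 = 40 left)
July 1 → August 1: 31 - 1 + 1 = 31 days (40 - 31 = 9 left)
August 1 + 9 = August 10, 2060


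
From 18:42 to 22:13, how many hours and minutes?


3h 31m

End time in minutes: 22×60 + 13 = 1333
Start time in minutes: 18×60 + 42 = 1122
Difference = 1333 - 1122 = 211 minutes
= 3 hours 31 minutes


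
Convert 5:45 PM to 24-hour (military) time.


17:45

Input: 5:45 PM
PM: 5 + 12 = 17


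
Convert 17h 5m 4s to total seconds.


61504 seconds

Hours: 17 × 3600 = 61200
Minutes: 5 × 60 = 300
Seconds: 4
Total = 61200 + 300 + 4 = 61504


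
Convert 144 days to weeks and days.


Weeks: 144 ÷ 7 = 20 remainder 4

20 weeks 4 days


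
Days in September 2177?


Month: September (month 9)
September has 30 days

30 days


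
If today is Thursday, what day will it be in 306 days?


Start: Thursday (index 3)
(3 + 306) mod 7
= 309 mod 7
= 1
Index 1 → Tuesday

Tuesday


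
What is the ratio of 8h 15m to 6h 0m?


Duration 1: 495 minutes
Duration 2: 360 minutes
Ratio = 495:360
GCD = 45
Simplified = 11:8
As a decimal: 11/8 ≈ 1.38

11:8 (1.38)


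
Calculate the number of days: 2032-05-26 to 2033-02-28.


278 days

From May 26, 2032 to February 28, 2033
Rest of May 2032: 31 - 26 = 5
Full months: June 30, July 31, August 31, September 30, October 31, November 30, December 31, January 31
Days into February 2033: 28
Total = 5 + 30 + 31 + 31 + 30 + 31 + 30 + 31 + 31 + 28 = 278 days


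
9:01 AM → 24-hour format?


09:01

Input: 9:01 AM
AM hour stays: 9


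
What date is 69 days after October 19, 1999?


Start: October 19, 1999
Add 69 days
October 19 → November 1: 31 - 19 + 1 = 13 days (69 - 13 = 56 left)
November 1 → December 1: 30 - 1 + 1 = 30 days (56 - 30 = 26 left)
December 1 + 26 = December 27, 1999

December 27, 1999


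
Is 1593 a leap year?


Rules: divisible by 4 AND (not by 100 OR by 400)
1593 ÷ 4 = 398 remainder 1 → not divisible by 4
Not divisible by 4 → not a leap year

No


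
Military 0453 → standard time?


Hour: 4
4 < 12 → AM

4:53 AM


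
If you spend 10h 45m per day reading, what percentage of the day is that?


44.8%

Time: 645 minutes
Day: 1440 minutes
Percentage = (645/1440) × 100 ≈ 44.8%


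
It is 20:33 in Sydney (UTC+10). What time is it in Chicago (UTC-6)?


Time difference = UTC-6 - UTC+10 = -16 hours
New hour = (20 -16) mod 24
= 4 mod 24 = 4
Minutes unchanged → 04:33

04:33


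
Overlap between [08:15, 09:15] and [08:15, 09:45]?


60 minutes

Meeting A: 495-555 (in minutes from midnight)
Meeting B: 495-585
Overlap start = max(495, 495) = 495
Overlap end = min(555, 585) = 555
Overlap = max(0, 555 - 495) = 60 min


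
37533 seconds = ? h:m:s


10h 25m 33s

Hours: 37533 ÷ 3600 = 10 remainder 1533
Minutes: 1533 ÷ 60 = 25 remainder 33
Seconds: 33


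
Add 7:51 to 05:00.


Start: 300 minutes from midnight
Add: 471 minutes
Total: 771 minutes
Hours: 771 ÷ 60 = 12 remainder 51

12:51


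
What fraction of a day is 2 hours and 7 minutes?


Total minutes: 2×60 + 7 = 127
Day = 24×60 = 1440 minutes
Fraction = 127/1440 ≈ 0.0882
As a percentage: 127/1440 × 100 ≈ 8.82%

0.0882 (8.82%)


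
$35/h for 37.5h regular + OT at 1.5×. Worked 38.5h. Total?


$1365.00

Regular: 37.5h × $35 = $1312.50
Overtime: 38.5 - 37.5 = 1.0h
OT pay: 1.0h × $35 × 1.5 = $52.50
Total = $1312.50 + $52.50 = $1365.00


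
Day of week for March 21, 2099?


Saturday

Zeller's congruence:
q=21, m=3, k=99, j=20
h = (21 + ⌊13×4/5⌋ + 99 + ⌊99/4⌋ + ⌊20/4⌋ - 2×20) mod 7
= (21 + 10 + 99 + 24 + 5 - 40) mod 7
= 119 mod 7 = 0
h=0 → Saturday


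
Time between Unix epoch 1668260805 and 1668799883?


539078 seconds (149.7 hours / 6.24 days)

Difference = 1668799883 - 1668260805 = 539078 seconds
In hours: 539078 / 3600 ≈ 149.7
In days: 539078 / 86400 ≈ 6.24


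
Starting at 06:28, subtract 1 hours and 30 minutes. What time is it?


Start: 388 minutes from midnight
Subtract: 90 minutes
Remaining: 388 - 90 = 298
Hours: 4, Minutes: 58

04:58


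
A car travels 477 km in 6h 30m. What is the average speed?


Distance: 477 km
Time: 6h 30m = 390 min = 390/60 = 13/2 hours
Speed = 477 ÷ (13/2) = 477 × 2 / 13 = 954/13 ≈ 73.4 km/h

73.4 km/h


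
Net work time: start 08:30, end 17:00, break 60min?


Total time = (17×60+0) - (8×60+30)
= 1020 - 510 = 510 min
Minus break: 510 - 60 = 450 min
= 7h 30m

7h 30m (450 minutes)


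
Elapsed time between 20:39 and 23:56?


End time in minutes: 23×60 + 56 = 1436
Start time in minutes: 20×60 + 39 = 1239
Difference = 1436 - 1239 = 197 minutes
= 3 hours 17 minutes

3h 17m


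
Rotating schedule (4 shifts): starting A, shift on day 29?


Shifts: A, B, C, D
Start: A (index 0)
Day 29: (0 + 29 - 1) mod 4
= 28 mod 4
= 0
Index 0 → shift A

Shift A


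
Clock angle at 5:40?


70.0°

Hour hand = 5×30 + 40×0.5 = 170.0°
Minute hand = 40×6 = 240°
Difference = |170.0 - 240| = 70.0°


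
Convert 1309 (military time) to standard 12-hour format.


1:09 PM

Hour: 13
13 - 12 = 1 → PM


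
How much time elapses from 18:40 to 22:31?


3h 51m

End time in minutes: 22×60 + 31 = 1351
Start time in minutes: 18×60 + 40 = 1120
Difference = 1351 - 1120 = 231 minutes
= 3 hours 51 minutes


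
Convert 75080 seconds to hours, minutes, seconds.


20h 51m 20s

Hours: 75080 ÷ 3600 = 20 remainder 3080
Minutes: 3080 ÷ 60 = 51 remainder 20
Seconds: 20


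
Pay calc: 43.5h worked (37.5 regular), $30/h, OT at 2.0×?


Regular: 37.5h × $30 = $1125.00
Overtime: 43.5 - 37.5 = 6.0h
OT pay: 6.0h × $30 × 2.0 = $360.00
Total = $1125.00 + $360.00 = $1485.00

$1485.00


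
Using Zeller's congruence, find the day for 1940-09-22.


Zeller's congruence:
q=22, m=9, k=40, j=19
h = (22 + ⌊13×10/5⌋ + 40 + ⌊40/4⌋ + ⌊19/4⌋ - 2×19) mod 7
= (22 + 26 + 40 + 10 + 4 - 38) mod 7
= 64 mod 7 = 1
h=1 → Sunday

Sunday


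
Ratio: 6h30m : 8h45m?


26:35 (0.74)

Duration 1: 390 minutes
Duration 2: 525 minutes
Ratio = 390:525
GCD = 15
Simplified = 26:35
As a decimal: 26/35 ≈ 0.74


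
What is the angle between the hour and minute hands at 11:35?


Hour hand = 11×30 + 35×0.5 = 347.5°
Minute hand = 35×6 = 210°
Difference = |347.5 - 210| = 137.5°

137.5°


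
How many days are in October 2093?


Month: October (month 10)
October has 31 days

31 days


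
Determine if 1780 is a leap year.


Yes

Rules: divisible by 4 AND (not by 100 OR by 400)
1780 ÷ 4 = 445 exactly → divisible by 4
1780 ÷ 100 = 17 remainder 80 → not divisible by 100
Divisible by 4 but not by 100 → leap year


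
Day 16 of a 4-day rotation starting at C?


Shift B

Shifts: A, B, C, D
Start: C (index 2)
Day 16: (2 + 16 - 1) mod 4
= 17 mod 4
= 1
Index 1 → shift B


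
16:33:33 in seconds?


Hours: 16 × 3600 = 57600
Minutes: 33 × 60 = 1980
Seconds: 33
Total = 57600 + 1980 + 33 = 59613

59613 seconds


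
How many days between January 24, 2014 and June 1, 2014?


128 days

From January 24, 2014 to June 1, 2014
Rest of January 2014: 31 - 24 = 7
Full months: February 2014 28, March 31, April 30, May 31
Days into June 2014: 1
Total = 7 + 28 + 31 + 30 + 31 + 1 = 128 days


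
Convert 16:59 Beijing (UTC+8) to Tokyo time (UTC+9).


17:59

Time difference = UTC+9 - UTC+8 = +1 hours
New hour = (16 + 1) mod 24
= 17 mod 24 = 17
Minutes unchanged → 17:59


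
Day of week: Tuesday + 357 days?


Start: Tuesday (index 1)
(1 + 357) mod 7
= 358 mod 7
= 1
Index 1 → Tuesday

Tuesday


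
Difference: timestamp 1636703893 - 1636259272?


Difference = 1636703893 - 1636259272 = 444621 seconds
In hours: 444621 / 3600 ≈ 123.5
In days: 444621 / 86400 ≈ 5.15

444621 seconds (123.5 hours / 5.15 days)


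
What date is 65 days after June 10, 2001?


August 14, 2001

Start: June 10, 2001
Add 65 days
June 10 → July 1: 30 - 10 + 1 = 21 days (65 - 21 = 44 left)
July 1 → August 1: 31 - 1 + 1 = 31 days (44 - 31 = 13 left)
August 1 + 13 = August 14, 2001


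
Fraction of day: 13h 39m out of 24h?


0.5688 (56.88%)

Total minutes: 13×60 + 39 = 819
Day = 24×60 = 1440 minutes
Fraction = 819/1440 ≈ 0.5688
As a percentage: 819/1440 × 100 ≈ 56.88%


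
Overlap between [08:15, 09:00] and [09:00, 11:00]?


0 minutes

Meeting A: 495-540 (in minutes from midnight)
Meeting B: 540-660
Overlap start = max(495, 540) = 540
Overlap end = min(540, 660) = 540
Overlap = max(0, 540 - 540) = 0 min


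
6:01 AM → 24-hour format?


06:01

Input: 6:01 AM
AM hour stays: 6


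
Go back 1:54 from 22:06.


Start: 1326 minutes from midnight
Subtract: 114 minutes
Remaining: 1326 - 114 = 1212
Hours: 20, Minutes: 12

20:12


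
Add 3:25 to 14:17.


Start: 857 minutes from midnight
Add: 205 minutes
Total: 1062 minutes
Hours: 1062 ÷ 60 = 17 remainder 42

17:42


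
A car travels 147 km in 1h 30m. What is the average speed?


Distance: 147 km
Time: 1h 30m = 90 min = 90/60 = 3/2 hours
Speed = 147 ÷ (3/2) = 147 × 2 / 3 = 294/3 = 98.0 km/h

98.0 km/h


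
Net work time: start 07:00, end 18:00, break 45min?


10h 15m (615 minutes)

Total time = (18×60+0) - (7×60+0)
= 1080 - 420 = 660 min
Minus break: 660 - 45 = 615 min
= 10h 15m


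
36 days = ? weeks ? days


5 weeks 1 days

Weeks: 36 ÷ 7 = 5 remainder 1


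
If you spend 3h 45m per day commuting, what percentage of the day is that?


Time: 225 minutes
Day: 1440 minutes
Percentage = (225/1440) × 100 ≈ 15.6%

15.6%


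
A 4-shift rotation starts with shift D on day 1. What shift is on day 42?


Shift A

Shifts: A, B, C, D
Start: D (index 3)
Day 42: (3 + 42 - 1) mod 4
= 44 mod 4
= 0
Index 0 → shift A


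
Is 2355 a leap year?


Rules: divisible by 4 AND (not by 100 OR by 400)
2355 ÷ 4 = 588 remainder 3 → not divisible by 4
Not divisible by 4 → not a leap year

No


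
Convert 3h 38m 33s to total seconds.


13113 seconds

Hours: 3 × 3600 = 10800
Minutes: 38 × 60 = 2280
Seconds: 33
Total = 10800 + 2280 + 33 = 13113


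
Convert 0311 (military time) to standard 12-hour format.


3:11 AM

Hour: 3
3 < 12 → AM


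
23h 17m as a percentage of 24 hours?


Total minutes: 23×60 + 17 = 1397
Day = 24×60 = 1440 minutes
Fraction = 1397/1440 ≈ 0.9701
As a percentage: 1397/1440 × 100 ≈ 97.01%

0.9701 (97.01%)


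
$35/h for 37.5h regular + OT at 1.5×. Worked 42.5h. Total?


$1575.00

Regular: 37.5h × $35 = $1312.50
Overtime: 42.5 - 37.5 = 5.0h
OT pay: 5.0h × $35 × 1.5 = $262.50
Total = $1312.50 + $262.50 = $1575.00


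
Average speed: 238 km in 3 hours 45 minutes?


63.5 km/h

Distance: 238 km
Time: 3h 45m = 225 min = 225/60 = 15/4 hours
Speed = 238 ÷ (15/4) = 238 × 4 / 15 = 952/15 ≈ 63.5 km/h


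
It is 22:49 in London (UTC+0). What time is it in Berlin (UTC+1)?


Time difference = UTC+1 - UTC+0 = +1 hours
New hour = (22 + 1) mod 24
= 23 mod 24 = 23
Minutes unchanged → 23:49

23:49


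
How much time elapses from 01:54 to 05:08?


End time in minutes: 5×60 + 8 = 308
Start time in minutes: 1×60 + 54 = 114
Difference = 308 - 114 = 194 minutes
= 3 hours 14 minutes

3h 14m


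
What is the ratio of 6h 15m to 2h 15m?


Duration 1: 375 minutes
Duration 2: 135 minutes
Ratio = 375:135
GCD = 15
Simplified = 25:9
As a decimal: 25/9 ≈ 2.78

25:9 (2.78)


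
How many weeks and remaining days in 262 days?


37 weeks 3 days

Weeks: 262 ÷ 7 = 37 remainder 3


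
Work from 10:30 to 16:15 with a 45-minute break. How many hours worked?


Total time = (16×60+15) - (10×60+30)
= 975 - 630 = 345 min
Minus break: 345 - 45 = 300 min
= 5h 0m

5h 0m (300 minutes)


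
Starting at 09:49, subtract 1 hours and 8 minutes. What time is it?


08:41

Start: 589 minutes from midnight
Subtract: 68 minutes
Remaining: 589 - 68 = 521
Hours: 8, Minutes: 41


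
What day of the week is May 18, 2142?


Zeller's congruence:
q=18, m=5, k=42, j=21
h = (18 + ⌊13×6/5⌋ + 42 + ⌊42/4⌋ + ⌊21/4⌋ - 2×21) mod 7
= (18 + 15 + 42 + 10 + 5 - 42) mod 7
= 48 mod 7 = 6
h=6 → Friday

Friday


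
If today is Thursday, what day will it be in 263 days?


Start: Thursday (index 3)
(3 + 263) mod 7
= 266 mod 7
= 0
Index 0 → Monday

Monday


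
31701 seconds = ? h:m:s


8h 48m 21s

Hours: 31701 ÷ 3600 = 8 remainder 2901
Minutes: 2901 ÷ 60 = 48 remainder 21
Seconds: 21


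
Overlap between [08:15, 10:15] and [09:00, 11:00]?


75 minutes

Meeting A: 495-615 (in minutes from midnight)
Meeting B: 540-660
Overlap start = max(495, 540) = 540
Overlap end = min(615, 660) = 615
Overlap = max(0, 615 - 540) = 75 min


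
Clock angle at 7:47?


Hour hand = 7×30 + 47×0.5 = 233.5°
Minute hand = 47×6 = 282°
Difference = |233.5 - 282| = 48.5°

48.5°


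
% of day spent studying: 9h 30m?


39.6%

Time: 570 minutes
Day: 1440 minutes
Percentage = (570/1440) × 100 ≈ 39.6%


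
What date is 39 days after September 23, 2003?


Start: September 23, 2003
Add 39 days
September 23 → October 1: 30 - 23 + 1 = 8 days (39 - 8 = 31 left)
October 1 → November 1: 31 - 1 + 1 = 31 days (31 - 31 = 0 left)
Land exactly on November 1, 2003

November 1, 2003


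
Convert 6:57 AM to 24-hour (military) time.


Input: 6:57 AM
AM hour stays: 6

06:57


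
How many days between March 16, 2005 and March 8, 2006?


357 days

From March 16, 2005 to March 8, 2006
Rest of March 2005: 31 - 16 = 15
Full months: April 30, May 31, June 30, July 31, August 31, September 30, October 31, November 30, December 31, January 31, February 2006 28
Days into March 2006: 8
Total = 15 + 30 + 31 + 30 + 31 + 31 + 30 + 31 + 30 + 31 + 31 + 28 + 8 = 357 days


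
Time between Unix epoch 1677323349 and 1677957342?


633993 seconds (176.1 hours / 7.34 days)

Difference = 1677957342 - 1677323349 = 633993 seconds
In hours: 633993 / 3600 ≈ 176.1
In days: 633993 / 86400 ≈ 7.34


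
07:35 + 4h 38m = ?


Start: 455 minutes from midnight
Add: 278 minutes
Total: 733 minutes
Hours: 733 ÷ 60 = 12 remainder 13

12:13


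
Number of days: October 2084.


31 days

Month: October (month 10)
October has 31 days


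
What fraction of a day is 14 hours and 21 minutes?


0.5979 (59.79%)

Total minutes: 14×60 + 21 = 861
Day = 24×60 = 1440 minutes
Fraction = 861/1440 ≈ 0.5979
As a percentage: 861/1440 × 100 ≈ 59.79%


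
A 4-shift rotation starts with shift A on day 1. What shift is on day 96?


Shift D

Shifts: A, B, C, D
Start: A (index 0)
Day 96: (0 + 96 - 1) mod 4
= 95 mod 4
= 3
Index 3 → shift D


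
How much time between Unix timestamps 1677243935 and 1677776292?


532357 seconds (147.9 hours / 6.16 days)

Difference = 1677776292 - 1677243935 = 532357 seconds
In hours: 532357 / 3600 ≈ 147.9
In days: 532357 / 86400 ≈ 6.16


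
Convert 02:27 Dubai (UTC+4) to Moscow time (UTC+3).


Time difference = UTC+3 - UTC+4 = -1 hours
New hour = (2 -1) mod 24
= 1 mod 24 = 1
Minutes unchanged → 01:27

01:27


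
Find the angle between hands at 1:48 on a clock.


126.0°

Hour hand = 1×30 + 48×0.5 = 54.0°
Minute hand = 48×6 = 288°
Difference = |54.0 - 288| = 234.0°
Since > 180°: 360 - 234.0 = 126.0°


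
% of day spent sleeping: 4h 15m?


17.7%

Time: 255 minutes
Day: 1440 minutes
Percentage = (255/1440) × 100 ≈ 17.7%


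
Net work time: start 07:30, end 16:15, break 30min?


Total time = (16×60+15) - (7×60+30)
= 975 - 450 = 525 min
Minus break: 525 - 30 = 495 min
= 8h 15m

8h 15m (495 minutes)


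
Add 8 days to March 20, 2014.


Start: March 20, 2014
Add 8 days
March 20 + 8 = March 28, 2014

March 28, 2014


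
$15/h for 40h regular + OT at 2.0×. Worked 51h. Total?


Regular: 40h × $15 = $600.00
Overtime: 51 - 40 = 11h
OT pay: 11h × $15 × 2.0 = $330.00
Total = $600.00 + $330.00 = $930.00

$930.00


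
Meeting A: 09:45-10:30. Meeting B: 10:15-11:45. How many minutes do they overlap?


15 minutes

Meeting A: 585-630 (in minutes from midnight)
Meeting B: 615-705
Overlap start = max(585, 615) = 615
Overlap end = min(630, 705) = 630
Overlap = max(0, 630 - 615) = 15 min


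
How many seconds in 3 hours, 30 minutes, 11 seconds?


12611 seconds

Hours: 3 × 3600 = 10800
Minutes: 30 × 60 = 1800
Seconds: 11
Total = 10800 + 1800 + 11 = 12611


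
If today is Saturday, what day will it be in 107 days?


Start: Saturday (index 5)
(5 + 107) mod 7
= 112 mod 7
= 0
Index 0 → Monday

Monday


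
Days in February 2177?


Month: February (month 2)
February: 28 or 29 (leap year)
2177 leap year? No

28 days


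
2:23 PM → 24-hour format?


14:23

Input: 2:23 PM
PM: 2 + 12 = 14


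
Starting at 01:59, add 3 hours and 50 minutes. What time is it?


05:49

Start: 119 minutes from midnight
Add: 230 minutes
Total: 349 minutes
Hours: 349 ÷ 60 = 5 remainder 49


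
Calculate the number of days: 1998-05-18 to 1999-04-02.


From May 18, 1998 to April 2, 1999
Rest of May 1998: 31 - 18 = 13
Full months: June 30, July 31, August 31, September 30, October 31, November 30, December 31, January 31, February 1999 28, March 31
Days into April 1999: 2
Total = 13 + 30 + 31 + 31 + 30 + 31 + 30 + 31 + 31 + 28 + 31 + 2 = 319 days

319 days


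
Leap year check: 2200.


Rules: divisible by 4 AND (not by 100 OR by 400)
2200 ÷ 4 = 550 exactly → divisible by 4
2200 ÷ 100 = 22 exactly → divisible by 100
2200 ÷ 400 = 5 remainder 200 → not divisible by 400
Divisible by 100 but not by 400 → not a leap year

No


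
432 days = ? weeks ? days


61 weeks 5 days

Weeks: 432 ÷ 7 = 61 remainder 5


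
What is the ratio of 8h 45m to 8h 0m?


35:32 (1.09)

Duration 1: 525 minutes
Duration 2: 480 minutes
Ratio = 525:480
GCD = 15
Simplified = 35:32
As a decimal: 35/32 ≈ 1.09


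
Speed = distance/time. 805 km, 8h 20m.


Distance: 805 km
Time: 8h 20m = 500 min = 500/60 = 25/3 hours
Speed = 805 ÷ (25/3) = 805 × 3 / 25 = 2415/25 = 96.6 km/h

96.6 km/h


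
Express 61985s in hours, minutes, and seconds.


17h 13m 5s

Hours: 61985 ÷ 3600 = 17 remainder 785
Minutes: 785 ÷ 60 = 13 remainder 5
Seconds: 5


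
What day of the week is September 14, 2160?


Sunday

Zeller's congruence:
q=14, m=9, k=60, j=21
h = (14 + ⌊13×10/5⌋ + 60 + ⌊60/4⌋ + ⌊21/4⌋ - 2×21) mod 7
= (14 + 26 + 60 + 15 + 5 - 42) mod 7
= 78 mod 7 = 1
h=1 → Sunday


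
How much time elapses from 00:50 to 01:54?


End time in minutes: 1×60 + 54 = 114
Start time in minutes: 0×60 + 50 = 50
Difference = 114 - 50 = 64 minutes
= 1 hours 4 minutes

1h 4m


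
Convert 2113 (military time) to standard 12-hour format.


9:13 PM

Hour: 21
21 - 12 = 9 → PM


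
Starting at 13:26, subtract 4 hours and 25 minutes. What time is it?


Start: 806 minutes from midnight
Subtract: 265 minutes
Remaining: 806 - 265 = 541
Hours: 9, Minutes: 1

09:01


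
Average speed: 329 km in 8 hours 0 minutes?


41.1 km/h

Distance: 329 km
Time: 8 hours
Speed = 329 / 8 ≈ 41.1 km/h


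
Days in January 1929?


Month: January (month 1)
January has 31 days

31 days


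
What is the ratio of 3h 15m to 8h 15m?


Duration 1: 195 minutes
Duration 2: 495 minutes
Ratio = 195:495
GCD = 15
Simplified = 13:33
As a decimal: 13/33 ≈ 0.39

13:33 (0.39)


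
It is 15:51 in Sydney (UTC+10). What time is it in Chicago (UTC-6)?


Time difference = UTC-6 - UTC+10 = -16 hours
New hour = (15 -16) mod 24
= -1 mod 24 = 23
Minutes unchanged → 23:51; -1 < 0 → previous day

23:51 (previous day)


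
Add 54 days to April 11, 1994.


Start: April 11, 1994
Add 54 days
April 11 → May 1: 30 - 11 + 1 = 20 days (54 - 20 = 34 left)
May 1 → June 1: 31 - 1 + 1 = 31 days (34 - 31 = 3 left)
June 1 + 3 = June 4, 1994

June 4, 1994


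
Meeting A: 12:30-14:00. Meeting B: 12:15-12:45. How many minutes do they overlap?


Meeting A: 750-840 (in minutes from midnight)
Meeting B: 735-765
Overlap start = max(750, 735) = 750
Overlap end = min(840, 765) = 765
Overlap = max(0, 765 - 750) = 15 min

15 minutes


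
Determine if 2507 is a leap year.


No

Rules: divisible by 4 AND (not by 100 OR by 400)
2507 ÷ 4 = 626 remainder 3 → not divisible by 4
Not divisible by 4 → not a leap year


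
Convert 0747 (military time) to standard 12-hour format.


7:47 AM

Hour: 7
7 < 12 → AM


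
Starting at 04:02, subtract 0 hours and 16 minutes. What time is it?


03:46

Start: 242 minutes from midnight
Subtract: 16 minutes
Remaining: 242 - 16 = 226
Hours: 3, Minutes: 46


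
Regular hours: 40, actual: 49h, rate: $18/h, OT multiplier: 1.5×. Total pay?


$963.00

Regular: 40h × $18 = $720.00
Overtime: 49 - 40 = 9h
OT pay: 9h × $18 × 1.5 = $243.00
Total = $720.00 + $243.00 = $963.00


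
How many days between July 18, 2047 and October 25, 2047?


99 days

From July 18, 2047 to October 25, 2047
Rest of July 2047: 31 - 18 = 13
Full months: August 31, September 30
Days into October 2047: 25
Total = 13 + 31 + 30 + 25 = 99 days


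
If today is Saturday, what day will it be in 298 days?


Start: Saturday (index 5)
(5 + 298) mod 7
= 303 mod 7
= 2
Index 2 → Wednesday

Wednesday


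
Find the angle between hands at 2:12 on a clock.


6.0°

Hour hand = 2×30 + 12×0.5 = 66.0°
Minute hand = 12×6 = 72°
Difference = |66.0 - 72| = 6.0°


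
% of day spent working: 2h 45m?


Time: 165 minutes
Day: 1440 minutes
Percentage = (165/1440) × 100 ≈ 11.5%

11.5%


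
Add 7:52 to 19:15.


Start: 1155 minutes from midnight
Add: 472 minutes
Total: 1627 minutes
Hours: 1627 ÷ 60 = 27 remainder 7
27 ≥ 24 → 27 - 24 = 3 (next day)

03:07 (next day)


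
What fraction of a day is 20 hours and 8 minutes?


Total minutes: 20×60 + 8 = 1208
Day = 24×60 = 1440 minutes
Fraction = 1208/1440 ≈ 0.8389
As a percentage: 1208/1440 × 100 ≈ 83.89%

0.8389 (83.89%)


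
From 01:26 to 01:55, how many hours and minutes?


End time in minutes: 1×60 + 55 = 115
Start time in minutes: 1×60 + 26 = 86
Difference = 115 - 86 = 29 minutes
= 0 hours 29 minutes

0h 29m


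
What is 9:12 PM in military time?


21:12

Input: 9:12 PM
PM: 9 + 12 = 21


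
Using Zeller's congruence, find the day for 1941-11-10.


Zeller's congruence:
q=10, m=11, k=41, j=19
h = (10 + ⌊13×12/5⌋ + 41 + ⌊41/4⌋ + ⌊19/4⌋ - 2×19) mod 7
= (10 + 31 + 41 + 10 + 4 - 38) mod 7
= 58 mod 7 = 2
h=2 → Monday

Monday


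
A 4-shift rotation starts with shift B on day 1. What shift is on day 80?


Shifts: A, B, C, D
Start: B (index 1)
Day 80: (1 + 80 - 1) mod 4
= 80 mod 4
= 0
Index 0 → shift A

Shift A
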